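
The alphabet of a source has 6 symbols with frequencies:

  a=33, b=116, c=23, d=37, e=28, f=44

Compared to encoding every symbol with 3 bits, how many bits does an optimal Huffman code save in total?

Fixed-length: 3 bits × 281 symbols = 843 bits.
Huffman merges:
combine c(23), e(28) → 51
combine a(33), d(37) → 70
combine f(44), 51 → 95
combine 70, 95 → 165
combine b(116), 165 → 281
Huffman total = 51 + 70 + 95 + 165 + 281 = 662 bits.
Saving = 843 − 662 = 181 bits.

181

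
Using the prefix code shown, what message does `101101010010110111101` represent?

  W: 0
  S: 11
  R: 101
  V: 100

RRWVRRSR

Read left to right; each codeword is recognised as soon as it completes (prefix code):
  101→R | 101→R | 0→W | 100→V | 101→R | 101→R | 11→S | 101→R
Decoded message: RRWVRRSR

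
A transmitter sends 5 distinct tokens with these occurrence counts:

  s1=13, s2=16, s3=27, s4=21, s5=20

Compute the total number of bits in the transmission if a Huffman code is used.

Merge the two smallest weights repeatedly:
s1(13) + s2(16) → 29
s5(20) + s4(21) → 41
s3(27) + 29 → 56
41 + 56 → 97
Each symbol's bit-cost is frequency × depth; summing gives 223 bits (equivalently 29 + 41 + 56 + 97).

223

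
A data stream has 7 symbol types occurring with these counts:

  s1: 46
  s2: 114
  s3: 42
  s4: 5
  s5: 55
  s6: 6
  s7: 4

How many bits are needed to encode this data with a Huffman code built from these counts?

Merge the two smallest weights repeatedly:
combine s7(4), s4(5) → 9
combine s6(6), 9 → 15
combine 15, s3(42) → 57
combine s1(46), s5(55) → 101
combine 57, 101 → 158
combine s2(114), 158 → 272
The encoded length is the sum of every internal node's weight: 9 + 15 + 57 + 101 + 158 + 272 = 612 bits.

612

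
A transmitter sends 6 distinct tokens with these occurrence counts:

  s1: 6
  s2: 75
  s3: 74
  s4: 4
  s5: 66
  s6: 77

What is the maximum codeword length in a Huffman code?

4

Merge the two lowest-weight nodes at each step:
merge s4(4) and s1(6): 10
merge 10 and s5(66): 76
merge s3(74) and s2(75): 149
merge 76 and s6(77): 153
merge 149 and 153: 302
The rarest symbols sit at the bottom; the longest codeword is 4 bits.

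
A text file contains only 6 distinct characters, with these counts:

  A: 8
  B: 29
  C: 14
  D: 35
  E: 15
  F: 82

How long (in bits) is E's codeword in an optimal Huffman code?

3

Huffman merges, smallest pair first:
merge A(8) and C(14): 22
merge E(15) and 22: 37
merge B(29) and D(35): 64
merge 37 and 64: 101
merge F(82) and 101: 183
The subtree containing E is merged 3 times, so code length = 3.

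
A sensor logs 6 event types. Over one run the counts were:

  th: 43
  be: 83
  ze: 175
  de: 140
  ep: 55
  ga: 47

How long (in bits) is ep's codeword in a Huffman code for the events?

3

Build the tree from the bottom:
merge th(43) and ga(47): 90
merge ep(55) and be(83): 138
merge 90 and 138: 228
merge de(140) and ze(175): 315
merge 228 and 315: 543
The subtree containing ep is merged 3 times, so code length = 3.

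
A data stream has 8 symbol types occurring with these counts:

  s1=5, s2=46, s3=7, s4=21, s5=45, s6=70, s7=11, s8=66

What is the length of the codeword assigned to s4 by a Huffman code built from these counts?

Huffman merges, smallest pair first:
s1(5) + s3(7) → 12
s7(11) + 12 → 23
s4(21) + 23 → 44
44 + s5(45) → 89
s2(46) + s8(66) → 112
s6(70) + 89 → 159
112 + 159 → 271
s4's leaf is at depth 4, giving a 4-bit codeword.

4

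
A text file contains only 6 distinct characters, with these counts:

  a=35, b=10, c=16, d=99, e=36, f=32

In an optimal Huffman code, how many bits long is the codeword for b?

4

Build the tree from the bottom:
combine b(10), c(16) → 26
combine 26, f(32) → 58
combine a(35), e(36) → 71
combine 58, 71 → 129
combine d(99), 129 → 228
The subtree containing b is merged 4 times, so code length = 4.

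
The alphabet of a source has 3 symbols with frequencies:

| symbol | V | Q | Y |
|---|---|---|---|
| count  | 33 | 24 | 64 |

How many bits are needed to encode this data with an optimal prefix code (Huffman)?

178

Greedily combine the two least-frequent nodes:
combine Q(24), V(33) → 57
combine 57, Y(64) → 121
Each symbol's bit-cost is frequency × depth; summing gives 178 bits (equivalently 57 + 121).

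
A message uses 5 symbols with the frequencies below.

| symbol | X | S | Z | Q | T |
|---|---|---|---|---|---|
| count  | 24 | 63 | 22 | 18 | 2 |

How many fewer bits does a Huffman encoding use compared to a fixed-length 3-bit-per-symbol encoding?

Fixed-length: 3 bits × 129 symbols = 387 bits.
Huffman merges:
merge T(2) and Q(18): 20
merge 20 and Z(22): 42
merge X(24) and 42: 66
merge S(63) and 66: 129
Huffman total = 20 + 42 + 66 + 129 = 257 bits.
Saving = 387 − 257 = 130 bits.

130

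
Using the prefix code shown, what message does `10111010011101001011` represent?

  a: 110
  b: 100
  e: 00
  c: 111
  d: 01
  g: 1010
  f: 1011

Read left to right; each codeword is recognised as soon as it completes (prefix code):
  1011→f | 1010→g | 01→d | 110→a | 100→b | 1011→f
Decoded message: fgdabf

fgdabf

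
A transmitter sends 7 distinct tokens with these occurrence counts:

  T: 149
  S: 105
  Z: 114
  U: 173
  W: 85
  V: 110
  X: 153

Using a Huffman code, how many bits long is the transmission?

Build the Huffman tree bottom-up:
merge W(85) and S(105): 190
merge V(110) and Z(114): 224
merge T(149) and X(153): 302
merge U(173) and 190: 363
merge 224 and 302: 526
merge 363 and 526: 889
Each symbol's bit-cost is frequency × depth; summing gives 2494 bits (equivalently 190 + 224 + 302 + 363 + 526 + 889).

2494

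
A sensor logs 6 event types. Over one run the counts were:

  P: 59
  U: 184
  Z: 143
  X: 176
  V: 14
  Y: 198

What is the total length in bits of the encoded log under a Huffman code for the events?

1837

Greedily combine the two least-frequent nodes:
V(14) + P(59) → 73
73 + Z(143) → 216
X(176) + U(184) → 360
Y(198) + 216 → 414
360 + 414 → 774
Total encoded bits = sum of merged weights = 73 + 216 + 360 + 414 + 774 = 1837.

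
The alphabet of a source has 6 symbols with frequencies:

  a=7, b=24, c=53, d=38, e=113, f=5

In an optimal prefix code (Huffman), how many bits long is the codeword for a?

Repeatedly merge the two smallest:
merge f(5) and a(7): 12
merge 12 and b(24): 36
merge 36 and d(38): 74
merge c(53) and 74: 127
merge e(113) and 127: 240
a sits 5 levels below the root, so its codeword is 5 bits.

5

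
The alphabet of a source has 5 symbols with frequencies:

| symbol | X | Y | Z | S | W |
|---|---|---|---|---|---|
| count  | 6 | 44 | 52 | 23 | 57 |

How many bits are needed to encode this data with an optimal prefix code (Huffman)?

Build the Huffman tree bottom-up:
merge X(6) and S(23): 29
merge 29 and Y(44): 73
merge Z(52) and W(57): 109
merge 73 and 109: 182
Each symbol's bit-cost is frequency × depth; summing gives 393 bits (equivalently 29 + 73 + 109 + 182).

393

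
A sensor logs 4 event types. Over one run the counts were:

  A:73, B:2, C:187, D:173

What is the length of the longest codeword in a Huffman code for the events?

3

Merge the two lowest-weight nodes at each step:
combine B(2), A(73) → 75
combine 75, D(173) → 248
combine C(187), 248 → 435
The rarest symbols sit at the bottom; the longest codeword is 3 bits.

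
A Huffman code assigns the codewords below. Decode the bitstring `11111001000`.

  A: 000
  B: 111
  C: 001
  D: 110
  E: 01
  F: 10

BDEA

Read left to right; each codeword is recognised as soon as it completes (prefix code):
  111→B | 110→D | 01→E | 000→A
Decoded message: BDEA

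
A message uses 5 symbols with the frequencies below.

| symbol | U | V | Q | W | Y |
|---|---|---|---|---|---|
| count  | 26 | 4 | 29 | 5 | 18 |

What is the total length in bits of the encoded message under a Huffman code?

171

Build the Huffman tree bottom-up:
V(4) + W(5) → 9
9 + Y(18) → 27
U(26) + 27 → 53
Q(29) + 53 → 82
Each symbol's bit-cost is frequency × depth; summing gives 171 bits (equivalently 9 + 27 + 53 + 82).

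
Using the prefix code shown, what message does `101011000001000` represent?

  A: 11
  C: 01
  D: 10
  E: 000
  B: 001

DDAEBE

Read left to right; each codeword is recognised as soon as it completes (prefix code):
  10→D | 10→D | 11→A | 000→E | 001→B | 000→E
Decoded message: DDAEBE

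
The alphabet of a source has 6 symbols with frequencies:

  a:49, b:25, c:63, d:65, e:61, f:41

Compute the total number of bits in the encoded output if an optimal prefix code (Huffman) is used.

784

Build the Huffman tree bottom-up:
combine b(25), f(41) → 66
combine a(49), e(61) → 110
combine c(63), d(65) → 128
combine 66, 110 → 176
combine 128, 176 → 304
Total encoded bits = sum of merged weights = 66 + 110 + 128 + 176 + 304 = 784.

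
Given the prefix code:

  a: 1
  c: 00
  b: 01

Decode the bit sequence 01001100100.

bcaacac

Read left to right; each codeword is recognised as soon as it completes (prefix code):
  01→b | 00→c | 1→a | 1→a | 00→c | 1→a | 00→c
Decoded message: bcaacac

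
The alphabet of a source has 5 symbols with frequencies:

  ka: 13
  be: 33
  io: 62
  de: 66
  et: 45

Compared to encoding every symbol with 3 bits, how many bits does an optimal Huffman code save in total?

Fixed-length: 3 bits × 219 symbols = 657 bits.
Huffman merges:
combine ka(13), be(33) → 46
combine et(45), 46 → 91
combine io(62), de(66) → 128
combine 91, 128 → 219
Huffman total = 46 + 91 + 128 + 219 = 484 bits.
Saving = 657 − 484 = 173 bits.

173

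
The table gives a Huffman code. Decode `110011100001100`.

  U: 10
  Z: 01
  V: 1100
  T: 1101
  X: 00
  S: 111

VSXXV

Read left to right; each codeword is recognised as soon as it completes (prefix code):
  1100→V | 111→S | 00→X | 00→X | 1100→V
Decoded message: VSXXV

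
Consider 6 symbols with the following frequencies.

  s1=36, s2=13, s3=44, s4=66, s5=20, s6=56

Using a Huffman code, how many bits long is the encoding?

Greedily combine the two least-frequent nodes:
combine s2(13), s5(20) → 33
combine 33, s1(36) → 69
combine s3(44), s6(56) → 100
combine s4(66), 69 → 135
combine 100, 135 → 235
Each symbol's bit-cost is frequency × depth; summing gives 572 bits (equivalently 33 + 69 + 100 + 135 + 235).

572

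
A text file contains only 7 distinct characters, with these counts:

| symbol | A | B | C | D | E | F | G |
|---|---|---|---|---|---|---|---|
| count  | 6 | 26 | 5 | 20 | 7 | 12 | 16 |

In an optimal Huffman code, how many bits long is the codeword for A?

Repeatedly merge the two smallest:
merge C(5) and A(6): 11
merge E(7) and 11: 18
merge F(12) and G(16): 28
merge 18 and D(20): 38
merge B(26) and 28: 54
merge 38 and 54: 92
The subtree containing A is merged 4 times, so code length = 4.

4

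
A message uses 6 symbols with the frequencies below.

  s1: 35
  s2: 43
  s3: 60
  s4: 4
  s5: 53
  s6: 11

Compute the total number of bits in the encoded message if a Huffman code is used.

477

Greedily combine the two least-frequent nodes:
s4(4) + s6(11) → 15
15 + s1(35) → 50
s2(43) + 50 → 93
s5(53) + s3(60) → 113
93 + 113 → 206
Each symbol's bit-cost is frequency × depth; summing gives 477 bits (equivalently 15 + 50 + 93 + 113 + 206).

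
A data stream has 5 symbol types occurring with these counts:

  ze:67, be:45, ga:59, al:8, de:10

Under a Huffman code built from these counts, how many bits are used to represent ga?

Repeatedly merge the two smallest:
combine al(8), de(10) → 18
combine 18, be(45) → 63
combine ga(59), 63 → 122
combine ze(67), 122 → 189
The subtree containing ga is merged 2 times, so code length = 2.

2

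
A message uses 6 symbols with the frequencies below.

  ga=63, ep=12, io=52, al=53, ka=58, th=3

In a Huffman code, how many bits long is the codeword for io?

Huffman merges, smallest pair first:
merge th(3) and ep(12): 15
merge 15 and io(52): 67
merge al(53) and ka(58): 111
merge ga(63) and 67: 130
merge 111 and 130: 241
io sits 3 levels below the root, so its codeword is 3 bits.

3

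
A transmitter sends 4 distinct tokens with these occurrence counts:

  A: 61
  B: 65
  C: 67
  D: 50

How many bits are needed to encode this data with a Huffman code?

486

Merge the two smallest weights repeatedly:
combine D(50), A(61) → 111
combine B(65), C(67) → 132
combine 111, 132 → 243
Total encoded bits = sum of merged weights = 111 + 132 + 243 = 486.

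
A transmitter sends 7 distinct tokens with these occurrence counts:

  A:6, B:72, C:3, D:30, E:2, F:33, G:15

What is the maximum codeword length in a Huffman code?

Merge the two lowest-weight nodes at each step:
combine E(2), C(3) → 5
combine 5, A(6) → 11
combine 11, G(15) → 26
combine 26, D(30) → 56
combine F(33), 56 → 89
combine B(72), 89 → 161
The first pair merged (E, C) ends up deepest, at depth 6.

6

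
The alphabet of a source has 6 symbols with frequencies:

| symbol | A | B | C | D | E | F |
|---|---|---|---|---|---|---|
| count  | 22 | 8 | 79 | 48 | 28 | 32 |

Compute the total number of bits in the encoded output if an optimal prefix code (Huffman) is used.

522

Greedily combine the two least-frequent nodes:
combine B(8), A(22) → 30
combine E(28), 30 → 58
combine F(32), D(48) → 80
combine 58, C(79) → 137
combine 80, 137 → 217
The encoded length is the sum of every internal node's weight: 30 + 58 + 80 + 137 + 217 = 522 bits.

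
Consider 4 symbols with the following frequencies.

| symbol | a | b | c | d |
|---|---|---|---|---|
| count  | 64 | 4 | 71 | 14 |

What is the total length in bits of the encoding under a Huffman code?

Merge the two smallest weights repeatedly:
b(4) + d(14) → 18
18 + a(64) → 82
c(71) + 82 → 153
Total encoded bits = sum of merged weights = 18 + 82 + 153 = 253.

253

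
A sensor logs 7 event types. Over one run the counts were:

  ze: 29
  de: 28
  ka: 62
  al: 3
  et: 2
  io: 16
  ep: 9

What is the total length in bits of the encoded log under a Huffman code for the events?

342

Build the Huffman tree bottom-up:
combine et(2), al(3) → 5
combine 5, ep(9) → 14
combine 14, io(16) → 30
combine de(28), ze(29) → 57
combine 30, 57 → 87
combine ka(62), 87 → 149
Each symbol's bit-cost is frequency × depth; summing gives 342 bits (equivalently 5 + 14 + 30 + 57 + 87 + 149).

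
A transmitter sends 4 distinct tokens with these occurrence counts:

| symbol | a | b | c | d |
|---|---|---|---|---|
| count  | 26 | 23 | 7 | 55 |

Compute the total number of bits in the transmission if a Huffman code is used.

Greedily combine the two least-frequent nodes:
combine c(7), b(23) → 30
combine a(26), 30 → 56
combine d(55), 56 → 111
The encoded length is the sum of every internal node's weight: 30 + 56 + 111 = 197 bits.

197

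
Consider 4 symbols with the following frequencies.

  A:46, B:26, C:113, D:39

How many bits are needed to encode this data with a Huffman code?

400

Build the Huffman tree bottom-up:
combine B(26), D(39) → 65
combine A(46), 65 → 111
combine 111, C(113) → 224
The encoded length is the sum of every internal node's weight: 65 + 111 + 224 = 400 bits.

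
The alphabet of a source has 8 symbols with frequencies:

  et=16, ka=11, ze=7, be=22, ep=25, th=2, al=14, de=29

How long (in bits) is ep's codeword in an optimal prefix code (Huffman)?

Huffman merges, smallest pair first:
combine th(2), ze(7) → 9
combine 9, ka(11) → 20
combine al(14), et(16) → 30
combine 20, be(22) → 42
combine ep(25), de(29) → 54
combine 30, 42 → 72
combine 54, 72 → 126
ep's leaf is at depth 2, giving a 2-bit codeword.

2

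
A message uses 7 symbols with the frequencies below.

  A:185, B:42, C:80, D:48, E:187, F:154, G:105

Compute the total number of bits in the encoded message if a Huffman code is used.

2121

Build the Huffman tree bottom-up:
B(42) + D(48) → 90
C(80) + 90 → 170
G(105) + F(154) → 259
170 + A(185) → 355
E(187) + 259 → 446
355 + 446 → 801
The encoded length is the sum of every internal node's weight: 90 + 170 + 259 + 355 + 446 + 801 = 2121 bits.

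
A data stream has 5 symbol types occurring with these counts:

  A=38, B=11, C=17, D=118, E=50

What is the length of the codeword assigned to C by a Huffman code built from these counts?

Repeatedly merge the two smallest:
combine B(11), C(17) → 28
combine 28, A(38) → 66
combine E(50), 66 → 116
combine 116, D(118) → 234
C sits 4 levels below the root, so its codeword is 4 bits.

4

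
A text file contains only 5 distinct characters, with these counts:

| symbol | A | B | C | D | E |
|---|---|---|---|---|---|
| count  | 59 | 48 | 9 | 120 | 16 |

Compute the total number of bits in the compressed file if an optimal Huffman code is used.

482

Greedily combine the two least-frequent nodes:
merge C(9) and E(16): 25
merge 25 and B(48): 73
merge A(59) and 73: 132
merge D(120) and 132: 252
Each symbol's bit-cost is frequency × depth; summing gives 482 bits (equivalently 25 + 73 + 132 + 252).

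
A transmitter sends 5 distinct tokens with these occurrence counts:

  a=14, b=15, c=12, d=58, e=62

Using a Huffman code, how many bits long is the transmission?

Merge the two smallest weights repeatedly:
merge c(12) and a(14): 26
merge b(15) and 26: 41
merge 41 and d(58): 99
merge e(62) and 99: 161
The encoded length is the sum of every internal node's weight: 26 + 41 + 99 + 161 = 327 bits.

327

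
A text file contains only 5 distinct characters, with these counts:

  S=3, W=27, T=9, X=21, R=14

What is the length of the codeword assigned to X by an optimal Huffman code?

Build the tree from the bottom:
combine S(3), T(9) → 12
combine 12, R(14) → 26
combine X(21), 26 → 47
combine W(27), 47 → 74
The subtree containing X is merged 2 times, so code length = 2.

2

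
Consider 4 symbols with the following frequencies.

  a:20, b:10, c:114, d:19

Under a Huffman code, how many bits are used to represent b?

3

Build the tree from the bottom:
combine b(10), d(19) → 29
combine a(20), 29 → 49
combine 49, c(114) → 163
b's leaf is at depth 3, giving a 3-bit codeword.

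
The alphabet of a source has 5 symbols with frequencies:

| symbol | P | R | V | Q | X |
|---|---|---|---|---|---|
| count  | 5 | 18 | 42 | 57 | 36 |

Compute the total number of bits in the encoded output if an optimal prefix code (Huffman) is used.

339

Merge the two smallest weights repeatedly:
P(5) + R(18) → 23
23 + X(36) → 59
V(42) + Q(57) → 99
59 + 99 → 158
The encoded length is the sum of every internal node's weight: 23 + 59 + 99 + 158 = 339 bits.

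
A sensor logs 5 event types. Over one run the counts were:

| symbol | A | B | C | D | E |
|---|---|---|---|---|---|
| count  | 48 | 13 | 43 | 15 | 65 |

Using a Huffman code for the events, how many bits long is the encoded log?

396

Build the Huffman tree bottom-up:
merge B(13) and D(15): 28
merge 28 and C(43): 71
merge A(48) and E(65): 113
merge 71 and 113: 184
Each symbol's bit-cost is frequency × depth; summing gives 396 bits (equivalently 28 + 71 + 113 + 184).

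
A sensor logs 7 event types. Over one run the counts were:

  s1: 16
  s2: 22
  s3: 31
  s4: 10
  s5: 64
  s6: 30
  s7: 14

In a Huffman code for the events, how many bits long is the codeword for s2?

3

Huffman merges, smallest pair first:
combine s4(10), s7(14) → 24
combine s1(16), s2(22) → 38
combine 24, s6(30) → 54
combine s3(31), 38 → 69
combine 54, s5(64) → 118
combine 69, 118 → 187
s2 sits 3 levels below the root, so its codeword is 3 bits.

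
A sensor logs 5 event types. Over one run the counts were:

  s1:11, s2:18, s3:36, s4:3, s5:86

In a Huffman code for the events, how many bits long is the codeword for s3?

2

Repeatedly merge the two smallest:
s4(3) + s1(11) → 14
14 + s2(18) → 32
32 + s3(36) → 68
68 + s5(86) → 154
s3's leaf is at depth 2, giving a 2-bit codeword.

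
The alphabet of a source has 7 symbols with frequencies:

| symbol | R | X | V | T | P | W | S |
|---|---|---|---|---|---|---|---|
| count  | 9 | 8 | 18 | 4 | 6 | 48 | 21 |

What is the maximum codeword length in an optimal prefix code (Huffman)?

Merge the two lowest-weight nodes at each step:
T(4) + P(6) → 10
X(8) + R(9) → 17
10 + 17 → 27
V(18) + S(21) → 39
27 + 39 → 66
W(48) + 66 → 114
Maximum depth reached is 4.

4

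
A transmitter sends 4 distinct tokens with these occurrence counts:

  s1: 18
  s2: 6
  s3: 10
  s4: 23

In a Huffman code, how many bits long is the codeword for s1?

2

Huffman merges, smallest pair first:
merge s2(6) and s3(10): 16
merge 16 and s1(18): 34
merge s4(23) and 34: 57
The subtree containing s1 is merged 2 times, so code length = 2.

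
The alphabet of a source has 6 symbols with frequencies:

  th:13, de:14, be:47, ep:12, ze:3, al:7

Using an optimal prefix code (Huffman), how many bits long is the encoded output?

204

Greedily combine the two least-frequent nodes:
combine ze(3), al(7) → 10
combine 10, ep(12) → 22
combine th(13), de(14) → 27
combine 22, 27 → 49
combine be(47), 49 → 96
Total encoded bits = sum of merged weights = 10 + 22 + 27 + 49 + 96 = 204.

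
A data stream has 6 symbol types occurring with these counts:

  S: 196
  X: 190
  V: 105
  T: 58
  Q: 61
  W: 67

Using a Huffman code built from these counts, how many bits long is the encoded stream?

Merge the two smallest weights repeatedly:
T(58) + Q(61) → 119
W(67) + V(105) → 172
119 + 172 → 291
X(190) + S(196) → 386
291 + 386 → 677
Total encoded bits = sum of merged weights = 119 + 172 + 291 + 386 + 677 = 1645.

1645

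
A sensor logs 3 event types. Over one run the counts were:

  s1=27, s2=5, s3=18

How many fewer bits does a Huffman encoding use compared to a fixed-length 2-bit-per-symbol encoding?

27

Fixed-length: 2 bits × 50 symbols = 100 bits.
Huffman merges:
merge s2(5) and s3(18): 23
merge 23 and s1(27): 50
Huffman total = 23 + 50 = 73 bits.
Saving = 100 − 73 = 27 bits.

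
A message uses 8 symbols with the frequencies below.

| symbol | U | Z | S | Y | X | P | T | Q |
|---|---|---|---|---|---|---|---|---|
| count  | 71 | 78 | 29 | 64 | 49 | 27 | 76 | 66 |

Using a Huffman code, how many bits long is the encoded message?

1358

Build the Huffman tree bottom-up:
combine P(27), S(29) → 56
combine X(49), 56 → 105
combine Y(64), Q(66) → 130
combine U(71), T(76) → 147
combine Z(78), 105 → 183
combine 130, 147 → 277
combine 183, 277 → 460
The encoded length is the sum of every internal node's weight: 56 + 105 + 130 + 147 + 183 + 277 + 460 = 1358 bits.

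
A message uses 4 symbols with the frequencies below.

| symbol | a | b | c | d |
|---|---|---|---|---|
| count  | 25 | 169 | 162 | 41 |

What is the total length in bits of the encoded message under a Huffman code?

Greedily combine the two least-frequent nodes:
combine a(25), d(41) → 66
combine 66, c(162) → 228
combine b(169), 228 → 397
Total encoded bits = sum of merged weights = 66 + 228 + 397 = 691.

691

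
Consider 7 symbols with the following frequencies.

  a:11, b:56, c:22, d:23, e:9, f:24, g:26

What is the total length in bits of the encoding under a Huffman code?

Greedily combine the two least-frequent nodes:
combine e(9), a(11) → 20
combine 20, c(22) → 42
combine d(23), f(24) → 47
combine g(26), 42 → 68
combine 47, b(56) → 103
combine 68, 103 → 171
Total encoded bits = sum of merged weights = 20 + 42 + 47 + 68 + 103 + 171 = 451.

451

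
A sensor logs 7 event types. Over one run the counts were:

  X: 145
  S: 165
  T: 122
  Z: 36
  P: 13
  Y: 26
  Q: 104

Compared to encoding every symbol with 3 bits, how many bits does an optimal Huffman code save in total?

318

Fixed-length: 3 bits × 611 symbols = 1833 bits.
Huffman merges:
combine P(13), Y(26) → 39
combine Z(36), 39 → 75
combine 75, Q(104) → 179
combine T(122), X(145) → 267
combine S(165), 179 → 344
combine 267, 344 → 611
Huffman total = 39 + 75 + 179 + 267 + 344 + 611 = 1515 bits.
Saving = 1833 − 1515 = 318 bits.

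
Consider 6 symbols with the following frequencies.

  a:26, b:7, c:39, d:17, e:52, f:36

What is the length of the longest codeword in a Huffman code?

4

Merge the two lowest-weight nodes at each step:
combine b(7), d(17) → 24
combine 24, a(26) → 50
combine f(36), c(39) → 75
combine 50, e(52) → 102
combine 75, 102 → 177
The rarest symbols sit at the bottom; the longest codeword is 4 bits.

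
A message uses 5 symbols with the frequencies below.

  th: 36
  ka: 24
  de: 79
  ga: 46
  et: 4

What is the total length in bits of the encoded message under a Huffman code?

Greedily combine the two least-frequent nodes:
et(4) + ka(24) → 28
28 + th(36) → 64
ga(46) + 64 → 110
de(79) + 110 → 189
Total encoded bits = sum of merged weights = 28 + 64 + 110 + 189 = 391.

391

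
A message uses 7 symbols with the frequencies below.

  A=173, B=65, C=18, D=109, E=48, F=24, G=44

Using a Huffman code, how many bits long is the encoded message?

1203

Greedily combine the two least-frequent nodes:
merge C(18) and F(24): 42
merge 42 and G(44): 86
merge E(48) and B(65): 113
merge 86 and D(109): 195
merge 113 and A(173): 286
merge 195 and 286: 481
Each symbol's bit-cost is frequency × depth; summing gives 1203 bits (equivalently 42 + 86 + 113 + 195 + 286 + 481).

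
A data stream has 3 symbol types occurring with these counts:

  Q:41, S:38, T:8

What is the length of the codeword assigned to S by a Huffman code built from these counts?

2

Huffman merges, smallest pair first:
combine T(8), S(38) → 46
combine Q(41), 46 → 87
The subtree containing S is merged 2 times, so code length = 2.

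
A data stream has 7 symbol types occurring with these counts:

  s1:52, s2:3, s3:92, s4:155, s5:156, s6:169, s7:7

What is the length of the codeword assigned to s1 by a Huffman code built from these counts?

4

Build the tree from the bottom:
combine s2(3), s7(7) → 10
combine 10, s1(52) → 62
combine 62, s3(92) → 154
combine 154, s4(155) → 309
combine s5(156), s6(169) → 325
combine 309, 325 → 634
s1's leaf is at depth 4, giving a 4-bit codeword.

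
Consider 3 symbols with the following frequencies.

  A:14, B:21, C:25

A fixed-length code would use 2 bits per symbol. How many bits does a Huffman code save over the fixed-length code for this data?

25

Fixed-length: 2 bits × 60 symbols = 120 bits.
Huffman merges:
combine A(14), B(21) → 35
combine C(25), 35 → 60
Huffman total = 35 + 60 = 95 bits.
Saving = 120 − 95 = 25 bits.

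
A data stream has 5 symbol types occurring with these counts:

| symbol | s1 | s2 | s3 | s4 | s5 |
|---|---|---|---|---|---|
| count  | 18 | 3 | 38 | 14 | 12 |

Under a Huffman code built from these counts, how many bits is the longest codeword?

Merge the two lowest-weight nodes at each step:
combine s2(3), s5(12) → 15
combine s4(14), 15 → 29
combine s1(18), 29 → 47
combine s3(38), 47 → 85
Maximum depth reached is 4.

4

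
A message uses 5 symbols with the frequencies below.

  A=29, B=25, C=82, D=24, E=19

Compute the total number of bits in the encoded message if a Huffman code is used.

Greedily combine the two least-frequent nodes:
E(19) + D(24) → 43
B(25) + A(29) → 54
43 + 54 → 97
C(82) + 97 → 179
The encoded length is the sum of every internal node's weight: 43 + 54 + 97 + 179 = 373 bits.

373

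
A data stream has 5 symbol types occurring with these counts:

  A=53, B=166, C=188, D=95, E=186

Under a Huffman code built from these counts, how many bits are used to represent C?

Huffman merges, smallest pair first:
A(53) + D(95) → 148
148 + B(166) → 314
E(186) + C(188) → 374
314 + 374 → 688
C sits 2 levels below the root, so its codeword is 2 bits.

2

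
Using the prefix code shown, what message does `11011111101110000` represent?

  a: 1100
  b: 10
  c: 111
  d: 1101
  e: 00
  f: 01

dcdae

Read left to right; each codeword is recognised as soon as it completes (prefix code):
  1101→d | 111→c | 1101→d | 1100→a | 00→e
Decoded message: dcdae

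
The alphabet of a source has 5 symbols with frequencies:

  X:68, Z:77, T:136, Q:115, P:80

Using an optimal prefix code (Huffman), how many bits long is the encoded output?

1097

Build the Huffman tree bottom-up:
merge X(68) and Z(77): 145
merge P(80) and Q(115): 195
merge T(136) and 145: 281
merge 195 and 281: 476
The encoded length is the sum of every internal node's weight: 145 + 195 + 281 + 476 = 1097 bits.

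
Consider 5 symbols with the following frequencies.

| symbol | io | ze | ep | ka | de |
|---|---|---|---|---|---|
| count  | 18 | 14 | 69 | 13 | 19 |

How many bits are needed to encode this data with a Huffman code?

261

Build the Huffman tree bottom-up:
combine ka(13), ze(14) → 27
combine io(18), de(19) → 37
combine 27, 37 → 64
combine 64, ep(69) → 133
Total encoded bits = sum of merged weights = 27 + 37 + 64 + 133 = 261.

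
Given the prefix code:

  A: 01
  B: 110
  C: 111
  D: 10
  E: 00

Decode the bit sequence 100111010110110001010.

Read left to right; each codeword is recognised as soon as it completes (prefix code):
  10→D | 01→A | 110→B | 10→D | 110→B | 110→B | 00→E | 10→D | 10→D
Decoded message: DABDBBEDD

DABDBBEDD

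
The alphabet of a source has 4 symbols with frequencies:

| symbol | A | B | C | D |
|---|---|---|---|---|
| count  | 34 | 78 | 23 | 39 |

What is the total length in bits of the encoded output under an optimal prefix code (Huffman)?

Build the Huffman tree bottom-up:
merge C(23) and A(34): 57
merge D(39) and 57: 96
merge B(78) and 96: 174
Total encoded bits = sum of merged weights = 57 + 96 + 174 = 327.

327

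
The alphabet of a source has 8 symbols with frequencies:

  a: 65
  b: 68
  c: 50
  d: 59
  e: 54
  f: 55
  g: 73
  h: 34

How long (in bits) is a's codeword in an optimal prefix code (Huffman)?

3

Repeatedly merge the two smallest:
h(34) + c(50) → 84
e(54) + f(55) → 109
d(59) + a(65) → 124
b(68) + g(73) → 141
84 + 109 → 193
124 + 141 → 265
193 + 265 → 458
The subtree containing a is merged 3 times, so code length = 3.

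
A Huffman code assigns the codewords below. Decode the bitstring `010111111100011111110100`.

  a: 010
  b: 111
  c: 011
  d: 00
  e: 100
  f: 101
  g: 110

abbecbge

Read left to right; each codeword is recognised as soon as it completes (prefix code):
  010→a | 111→b | 111→b | 100→e | 011→c | 111→b | 110→g | 100→e
Decoded message: abbecbge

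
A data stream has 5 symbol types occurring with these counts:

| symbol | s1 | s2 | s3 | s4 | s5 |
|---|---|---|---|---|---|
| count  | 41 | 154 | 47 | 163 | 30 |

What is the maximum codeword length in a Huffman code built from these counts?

4

Merge the two lowest-weight nodes at each step:
combine s5(30), s1(41) → 71
combine s3(47), 71 → 118
combine 118, s2(154) → 272
combine s4(163), 272 → 435
The rarest symbols sit at the bottom; the longest codeword is 4 bits.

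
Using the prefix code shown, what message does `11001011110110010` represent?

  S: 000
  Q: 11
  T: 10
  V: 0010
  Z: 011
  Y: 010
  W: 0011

QVQQZV

Read left to right; each codeword is recognised as soon as it completes (prefix code):
  11→Q | 0010→V | 11→Q | 11→Q | 011→Z | 0010→V
Decoded message: QVQQZV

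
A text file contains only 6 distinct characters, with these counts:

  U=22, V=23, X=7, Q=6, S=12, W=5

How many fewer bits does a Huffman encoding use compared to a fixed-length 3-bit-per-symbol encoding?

46

Fixed-length: 3 bits × 75 symbols = 225 bits.
Huffman merges:
merge W(5) and Q(6): 11
merge X(7) and 11: 18
merge S(12) and 18: 30
merge U(22) and V(23): 45
merge 30 and 45: 75
Huffman total = 11 + 18 + 30 + 45 + 75 = 179 bits.
Saving = 225 − 179 = 46 bits.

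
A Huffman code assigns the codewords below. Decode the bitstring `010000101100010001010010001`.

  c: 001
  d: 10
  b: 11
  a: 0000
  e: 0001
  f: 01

Read left to right; each codeword is recognised as soon as it completes (prefix code):
  01→f | 0000→a | 10→d | 11→b | 0001→e | 0001→e | 01→f | 001→c | 0001→e
Decoded message: fadbeefce

fadbeefce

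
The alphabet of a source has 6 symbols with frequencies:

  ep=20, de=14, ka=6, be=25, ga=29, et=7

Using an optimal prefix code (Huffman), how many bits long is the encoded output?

242

Merge the two smallest weights repeatedly:
combine ka(6), et(7) → 13
combine 13, de(14) → 27
combine ep(20), be(25) → 45
combine 27, ga(29) → 56
combine 45, 56 → 101
Each symbol's bit-cost is frequency × depth; summing gives 242 bits (equivalently 13 + 27 + 45 + 56 + 101).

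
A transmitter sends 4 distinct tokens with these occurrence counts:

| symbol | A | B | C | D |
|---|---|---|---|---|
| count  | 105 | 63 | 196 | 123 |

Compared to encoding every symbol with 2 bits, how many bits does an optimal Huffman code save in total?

Fixed-length: 2 bits × 487 symbols = 974 bits.
Huffman merges:
combine B(63), A(105) → 168
combine D(123), 168 → 291
combine C(196), 291 → 487
Huffman total = 168 + 291 + 487 = 946 bits.
Saving = 974 − 946 = 28 bits.

28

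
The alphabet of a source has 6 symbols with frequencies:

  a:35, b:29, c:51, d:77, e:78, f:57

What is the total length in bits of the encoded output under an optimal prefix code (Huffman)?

826

Greedily combine the two least-frequent nodes:
b(29) + a(35) → 64
c(51) + f(57) → 108
64 + d(77) → 141
e(78) + 108 → 186
141 + 186 → 327
Each symbol's bit-cost is frequency × depth; summing gives 826 bits (equivalently 64 + 108 + 141 + 186 + 327).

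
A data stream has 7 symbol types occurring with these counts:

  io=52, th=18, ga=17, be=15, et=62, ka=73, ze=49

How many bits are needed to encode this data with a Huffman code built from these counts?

Greedily combine the two least-frequent nodes:
combine be(15), ga(17) → 32
combine th(18), 32 → 50
combine ze(49), 50 → 99
combine io(52), et(62) → 114
combine ka(73), 99 → 172
combine 114, 172 → 286
The encoded length is the sum of every internal node's weight: 32 + 50 + 99 + 114 + 172 + 286 = 753 bits.

753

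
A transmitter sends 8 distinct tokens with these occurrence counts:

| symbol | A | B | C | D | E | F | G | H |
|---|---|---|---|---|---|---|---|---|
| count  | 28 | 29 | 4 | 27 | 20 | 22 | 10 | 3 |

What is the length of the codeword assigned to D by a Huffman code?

3

Huffman merges, smallest pair first:
merge H(3) and C(4): 7
merge 7 and G(10): 17
merge 17 and E(20): 37
merge F(22) and D(27): 49
merge A(28) and B(29): 57
merge 37 and 49: 86
merge 57 and 86: 143
D's leaf is at depth 3, giving a 3-bit codeword.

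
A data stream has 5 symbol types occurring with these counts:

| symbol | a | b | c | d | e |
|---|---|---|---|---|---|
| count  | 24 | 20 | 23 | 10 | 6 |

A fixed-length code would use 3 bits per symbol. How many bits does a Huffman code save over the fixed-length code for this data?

67

Fixed-length: 3 bits × 83 symbols = 249 bits.
Huffman merges:
merge e(6) and d(10): 16
merge 16 and b(20): 36
merge c(23) and a(24): 47
merge 36 and 47: 83
Huffman total = 16 + 36 + 47 + 83 = 182 bits.
Saving = 249 − 182 = 67 bits.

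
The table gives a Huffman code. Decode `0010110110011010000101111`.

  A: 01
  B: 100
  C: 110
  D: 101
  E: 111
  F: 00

FDDBCBFDE

Read left to right; each codeword is recognised as soon as it completes (prefix code):
  00→F | 101→D | 101→D | 100→B | 110→C | 100→B | 00→F | 101→D | 111→E
Decoded message: FDDBCBFDE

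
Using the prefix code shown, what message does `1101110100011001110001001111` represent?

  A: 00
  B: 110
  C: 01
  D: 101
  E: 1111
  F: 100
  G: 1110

Read left to right; each codeword is recognised as soon as it completes (prefix code):
  110→B | 1110→G | 100→F | 01→C | 100→F | 1110→G | 00→A | 100→F | 1111→E
Decoded message: BGFCFGAFE

BGFCFGAFE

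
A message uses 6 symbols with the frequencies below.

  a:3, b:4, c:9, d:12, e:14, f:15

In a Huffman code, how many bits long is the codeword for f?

Huffman merges, smallest pair first:
merge a(3) and b(4): 7
merge 7 and c(9): 16
merge d(12) and e(14): 26
merge f(15) and 16: 31
merge 26 and 31: 57
The subtree containing f is merged 2 times, so code length = 2.

2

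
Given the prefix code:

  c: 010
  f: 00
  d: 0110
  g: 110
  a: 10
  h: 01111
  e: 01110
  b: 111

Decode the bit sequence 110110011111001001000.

Read left to right; each codeword is recognised as soon as it completes (prefix code):
  110→g | 110→g | 01111→h | 10→a | 010→c | 010→c | 00→f
Decoded message: gghaccf

gghaccf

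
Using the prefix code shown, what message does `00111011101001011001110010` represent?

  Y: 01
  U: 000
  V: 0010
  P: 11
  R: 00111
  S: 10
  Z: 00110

RYPYVPRV

Read left to right; each codeword is recognised as soon as it completes (prefix code):
  00111→R | 01→Y | 11→P | 01→Y | 0010→V | 11→P | 00111→R | 0010→V
Decoded message: RYPYVPRV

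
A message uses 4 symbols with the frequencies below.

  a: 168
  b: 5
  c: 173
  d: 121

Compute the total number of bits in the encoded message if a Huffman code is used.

887

Build the Huffman tree bottom-up:
merge b(5) and d(121): 126
merge 126 and a(168): 294
merge c(173) and 294: 467
The encoded length is the sum of every internal node's weight: 126 + 294 + 467 = 887 bits.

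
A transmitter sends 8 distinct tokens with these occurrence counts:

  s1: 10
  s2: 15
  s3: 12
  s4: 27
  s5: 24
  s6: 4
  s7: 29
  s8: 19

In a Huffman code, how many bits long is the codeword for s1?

5

Huffman merges, smallest pair first:
s6(4) + s1(10) → 14
s3(12) + 14 → 26
s2(15) + s8(19) → 34
s5(24) + 26 → 50
s4(27) + s7(29) → 56
34 + 50 → 84
56 + 84 → 140
The subtree containing s1 is merged 5 times, so code length = 5.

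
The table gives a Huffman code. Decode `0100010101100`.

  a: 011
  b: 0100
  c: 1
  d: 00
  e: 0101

bead

Read left to right; each codeword is recognised as soon as it completes (prefix code):
  0100→b | 0101→e | 011→a | 00→d
Decoded message: bead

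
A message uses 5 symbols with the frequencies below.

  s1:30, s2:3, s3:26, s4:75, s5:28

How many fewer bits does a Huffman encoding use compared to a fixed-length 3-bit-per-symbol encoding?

Fixed-length: 3 bits × 162 symbols = 486 bits.
Huffman merges:
s2(3) + s3(26) → 29
s5(28) + 29 → 57
s1(30) + 57 → 87
s4(75) + 87 → 162
Huffman total = 29 + 57 + 87 + 162 = 335 bits.
Saving = 486 − 335 = 151 bits.

151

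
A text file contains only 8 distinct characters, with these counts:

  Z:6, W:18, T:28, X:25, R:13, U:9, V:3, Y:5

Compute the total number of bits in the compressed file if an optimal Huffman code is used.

Greedily combine the two least-frequent nodes:
combine V(3), Y(5) → 8
combine Z(6), 8 → 14
combine U(9), R(13) → 22
combine 14, W(18) → 32
combine 22, X(25) → 47
combine T(28), 32 → 60
combine 47, 60 → 107
Each symbol's bit-cost is frequency × depth; summing gives 290 bits (equivalently 8 + 14 + 22 + 32 + 47 + 60 + 107).

290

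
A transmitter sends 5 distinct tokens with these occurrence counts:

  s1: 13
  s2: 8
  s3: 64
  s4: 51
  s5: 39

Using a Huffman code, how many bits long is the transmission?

Greedily combine the two least-frequent nodes:
s2(8) + s1(13) → 21
21 + s5(39) → 60
s4(51) + 60 → 111
s3(64) + 111 → 175
Each symbol's bit-cost is frequency × depth; summing gives 367 bits (equivalently 21 + 60 + 111 + 175).

367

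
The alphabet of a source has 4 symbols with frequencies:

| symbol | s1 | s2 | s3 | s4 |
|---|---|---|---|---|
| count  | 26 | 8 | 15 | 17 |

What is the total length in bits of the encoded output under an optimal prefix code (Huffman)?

Build the Huffman tree bottom-up:
combine s2(8), s3(15) → 23
combine s4(17), 23 → 40
combine s1(26), 40 → 66
Each symbol's bit-cost is frequency × depth; summing gives 129 bits (equivalently 23 + 40 + 66).

129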